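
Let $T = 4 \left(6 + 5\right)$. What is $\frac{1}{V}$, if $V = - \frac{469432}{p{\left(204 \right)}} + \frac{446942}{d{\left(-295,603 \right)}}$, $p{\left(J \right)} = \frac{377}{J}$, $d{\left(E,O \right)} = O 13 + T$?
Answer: $- \frac{2971891}{754740123890} \approx -3.9376 \cdot 10^{-6}$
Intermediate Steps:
$T = 44$ ($T = 4 \cdot 11 = 44$)
$d{\left(E,O \right)} = 44 + 13 O$ ($d{\left(E,O \right)} = O 13 + 44 = 13 O + 44 = 44 + 13 O$)
$V = - \frac{754740123890}{2971891}$ ($V = - \frac{469432}{377 \cdot \frac{1}{204}} + \frac{446942}{44 + 13 \cdot 603} = - \frac{469432}{377 \cdot \frac{1}{204}} + \frac{446942}{44 + 7839} = - \frac{469432}{\frac{377}{204}} + \frac{446942}{7883} = \left(-469432\right) \frac{204}{377} + 446942 \cdot \frac{1}{7883} = - \frac{95764128}{377} + \frac{446942}{7883} = - \frac{754740123890}{2971891} \approx -2.5396 \cdot 10^{5}$)
$\frac{1}{V} = \frac{1}{- \frac{754740123890}{2971891}} = - \frac{2971891}{754740123890}$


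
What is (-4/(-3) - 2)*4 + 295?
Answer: 877/3 ≈ 292.33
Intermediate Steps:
(-4/(-3) - 2)*4 + 295 = (-4*(-⅓) - 2)*4 + 295 = (4/3 - 2)*4 + 295 = -⅔*4 + 295 = -8/3 + 295 = 877/3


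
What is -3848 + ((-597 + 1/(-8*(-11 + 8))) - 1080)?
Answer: -132599/24 ≈ -5525.0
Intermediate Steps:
-3848 + ((-597 + 1/(-8*(-11 + 8))) - 1080) = -3848 + ((-597 + 1/(-8*(-3))) - 1080) = -3848 + ((-597 + 1/24) - 1080) = -3848 + (-14327/24 - 1080) = -3848 - 40247/24 = -132599/24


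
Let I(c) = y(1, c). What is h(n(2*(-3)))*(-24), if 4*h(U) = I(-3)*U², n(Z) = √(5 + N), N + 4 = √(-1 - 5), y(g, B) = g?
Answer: -6 - 6*I*√6 ≈ -6.0 - 14.697*I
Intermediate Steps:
I(c) = 1
N = -4 + I*√6 (N = -4 + √(-1 - 5) = -4 + √(-6) = -4 + I*√6 ≈ -4.0 + 2.4495*I)
n(Z) = √(1 + I*√6) (n(Z) = √(5 + (-4 + I*√6)) = √(1 + I*√6))
h(U) = U²/4 (h(U) = (1*U²)/4 = U²/4)
h(n(2*(-3)))*(-24) = ((√(1 + I*√6))²/4)*(-24) = ((1 + I*√6)/4)*(-24) = (¼ + I*√6/4)*(-24) = -6 - 6*I*√6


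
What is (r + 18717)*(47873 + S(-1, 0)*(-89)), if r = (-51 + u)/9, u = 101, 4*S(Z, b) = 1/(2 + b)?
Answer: 64518956185/72 ≈ 8.9610e+8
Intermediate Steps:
S(Z, b) = 1/(4*(2 + b))
r = 50/9 (r = (-51 + 101)/9 = (⅑)*50 = 50/9 ≈ 5.5556)
(r + 18717)*(47873 + S(-1, 0)*(-89)) = (50/9 + 18717)*(47873 + (1/(4*(2 + 0)))*(-89)) = 168503*(47873 + ((¼)/2)*(-89))/9 = 168503*(47873 + ((¼)*(½))*(-89))/9 = 168503*(47873 + (⅛)*(-89))/9 = 168503*(47873 - 89/8)/9 = (168503/9)*(382895/8) = 64518956185/72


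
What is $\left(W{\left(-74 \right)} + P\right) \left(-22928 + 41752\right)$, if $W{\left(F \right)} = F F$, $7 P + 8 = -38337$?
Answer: $- \frac{244712}{7} \approx -34959.0$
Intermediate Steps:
$P = - \frac{38345}{7}$ ($P = - \frac{8}{7} + \frac{1}{7} \left(-38337\right) = - \frac{8}{7} - \frac{38337}{7} = - \frac{38345}{7} \approx -5477.9$)
$W{\left(F \right)} = F^{2}$
$\left(W{\left(-74 \right)} + P\right) \left(-22928 + 41752\right) = \left(\left(-74\right)^{2} - \frac{38345}{7}\right) \left(-22928 + 41752\right) = \left(5476 - \frac{38345}{7}\right) 18824 = \left(- \frac{13}{7}\right) 18824 = - \frac{244712}{7}$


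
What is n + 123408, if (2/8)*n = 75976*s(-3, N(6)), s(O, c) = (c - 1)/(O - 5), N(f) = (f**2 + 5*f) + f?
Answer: -2573740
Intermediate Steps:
N(f) = f**2 + 6*f
s(O, c) = (-1 + c)/(-5 + O)
n = -2697148 (n = 4*(75976*((-1 + 6*(6 + 6))/(-5 - 3))) = 4*(75976*((-1 + 6*12)/(-8))) = 4*(75976*(-(-1 + 72)/8)) = 4*(75976*(-1/8*71)) = 4*(75976*(-71/8)) = 4*(-674287) = -2697148)
n + 123408 = -2697148 + 123408 = -2573740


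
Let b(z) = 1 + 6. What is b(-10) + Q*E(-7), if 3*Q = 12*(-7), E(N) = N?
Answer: 203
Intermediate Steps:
b(z) = 7
Q = -28 (Q = (12*(-7))/3 = (⅓)*(-84) = -28)
b(-10) + Q*E(-7) = 7 - 28*(-7) = 7 + 196 = 203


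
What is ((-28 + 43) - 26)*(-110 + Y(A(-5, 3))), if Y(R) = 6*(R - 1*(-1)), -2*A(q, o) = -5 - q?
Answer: 1144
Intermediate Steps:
A(q, o) = 5/2 + q/2 (A(q, o) = -(-5 - q)/2 = 5/2 + q/2)
Y(R) = 6 + 6*R (Y(R) = 6*(R + 1) = 6*(1 + R) = 6 + 6*R)
((-28 + 43) - 26)*(-110 + Y(A(-5, 3))) = ((-28 + 43) - 26)*(-110 + (6 + 6*(5/2 + (½)*(-5)))) = (15 - 26)*(-110 + (6 + 6*(5/2 - 5/2))) = -11*(-110 + (6 + 6*0)) = -11*(-110 + (6 + 0)) = -11*(-110 + 6) = -11*(-104) = 1144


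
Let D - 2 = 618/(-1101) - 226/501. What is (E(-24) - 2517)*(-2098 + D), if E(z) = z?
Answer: 326578958860/61289 ≈ 5.3285e+6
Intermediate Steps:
D = 181586/183867 (D = 2 + (618/(-1101) - 226/501) = 2 + (618*(-1/1101) - 226*1/501) = 2 + (-206/367 - 226/501) = 2 - 186148/183867 = 181586/183867 ≈ 0.98759)
(E(-24) - 2517)*(-2098 + D) = (-24 - 2517)*(-2098 + 181586/183867) = -2541*(-385571380/183867) = 326578958860/61289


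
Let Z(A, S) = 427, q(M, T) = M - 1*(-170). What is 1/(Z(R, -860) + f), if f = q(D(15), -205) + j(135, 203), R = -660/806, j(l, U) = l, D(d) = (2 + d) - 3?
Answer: 1/746 ≈ 0.0013405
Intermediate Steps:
D(d) = -1 + d
q(M, T) = 170 + M (q(M, T) = M + 170 = 170 + M)
R = -330/403 (R = -660*1/806 = -330/403 ≈ -0.81886)
f = 319 (f = (170 + (-1 + 15)) + 135 = (170 + 14) + 135 = 184 + 135 = 319)
1/(Z(R, -860) + f) = 1/(427 + 319) = 1/746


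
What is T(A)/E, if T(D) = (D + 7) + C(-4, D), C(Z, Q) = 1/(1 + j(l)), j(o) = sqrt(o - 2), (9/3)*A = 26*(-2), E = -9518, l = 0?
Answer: 5/4759 + I*sqrt(2)/28554 ≈ 0.0010506 + 4.9528e-5*I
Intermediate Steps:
A = -52/3 (A = (26*(-2))/3 = (1/3)*(-52) = -52/3 ≈ -17.333)
j(o) = sqrt(-2 + o)
C(Z, Q) = 1/(1 + I*sqrt(2)) (C(Z, Q) = 1/(1 + sqrt(-2 + 0)) = 1/(1 + sqrt(-2)) = 1/(1 + I*sqrt(2)))
T(D) = 22/3 + D - I*sqrt(2)/3 (T(D) = (D + 7) + (1/3 - I*sqrt(2)/3) = (7 + D) + (1/3 - I*sqrt(2)/3) = 22/3 + D - I*sqrt(2)/3)
T(A)/E = (22/3 - 52/3 - I*sqrt(2)/3)/(-9518) = (-10 - I*sqrt(2)/3)*(-1/9518) = 5/4759 + I*sqrt(2)/28554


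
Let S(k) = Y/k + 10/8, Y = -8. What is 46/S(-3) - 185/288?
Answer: 150281/13536 ≈ 11.102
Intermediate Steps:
S(k) = 5/4 - 8/k (S(k) = -8/k + 10/8 = -8/k + 10*(⅛) = -8/k + 5/4 = 5/4 - 8/k)
46/S(-3) - 185/288 = 46/(5/4 - 8/(-3)) - 185/288 = 46/(5/4 - 8*(-⅓)) - 185*1/288 = 46/(5/4 + 8/3) - 185/288 = 46/(47/12) - 185/288 = 46*(12/47) - 185/288 = 552/47 - 185/288 = 150281/13536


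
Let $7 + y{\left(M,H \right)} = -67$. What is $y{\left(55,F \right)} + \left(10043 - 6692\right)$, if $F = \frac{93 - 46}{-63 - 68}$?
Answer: $3277$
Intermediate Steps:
$F = - \frac{47}{131}$ ($F = \frac{47}{-131} = 47 \left(- \frac{1}{131}\right) = - \frac{47}{131} \approx -0.35878$)
$y{\left(M,H \right)} = -74$ ($y{\left(M,H \right)} = -7 - 67 = -74$)
$y{\left(55,F \right)} + \left(10043 - 6692\right) = -74 + \left(10043 - 6692\right) = -74 + 3351 = 3277$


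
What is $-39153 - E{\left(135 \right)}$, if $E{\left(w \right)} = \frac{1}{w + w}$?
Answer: $- \frac{10571311}{270} \approx -39153.0$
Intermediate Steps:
$E{\left(w \right)} = \frac{1}{2 w}$
$-39153 - E{\left(135 \right)} = -39153 - \frac{1}{2 \cdot 135} = -39153 - \frac{1}{2} \cdot \frac{1}{135} = -39153 - \frac{1}{270} = - \frac{10571311}{270}$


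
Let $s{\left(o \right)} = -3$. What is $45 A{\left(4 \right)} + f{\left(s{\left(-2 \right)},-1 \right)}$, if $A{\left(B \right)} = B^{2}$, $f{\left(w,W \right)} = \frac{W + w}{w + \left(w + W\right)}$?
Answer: $\frac{5044}{7} \approx 720.57$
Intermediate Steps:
$f{\left(w,W \right)} = \frac{W + w}{W + 2 w}$ ($f{\left(w,W \right)} = \frac{W + w}{w + \left(W + w\right)} = \frac{W + w}{W + 2 w}$)
$45 A{\left(4 \right)} + f{\left(s{\left(-2 \right)},-1 \right)} = 45 \cdot 4^{2} + \frac{-1 - 3}{-1 + 2 \left(-3\right)} = 45 \cdot 16 + \frac{1}{-1 - 6} \left(-4\right) = 720 + \frac{1}{-7} \left(-4\right) = 720 - - \frac{4}{7} = 720 + \frac{4}{7} = \frac{5044}{7}$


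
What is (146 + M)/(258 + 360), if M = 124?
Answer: 45/103 ≈ 0.43689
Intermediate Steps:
(146 + M)/(258 + 360) = (146 + 124)/(258 + 360) = 270/618 = 270*(1/618) = 45/103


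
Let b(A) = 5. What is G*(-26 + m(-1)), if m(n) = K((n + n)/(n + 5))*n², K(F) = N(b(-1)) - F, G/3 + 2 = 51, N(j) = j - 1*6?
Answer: -7791/2 ≈ -3895.5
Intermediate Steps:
N(j) = -6 + j (N(j) = j - 6 = -6 + j)
G = 147 (G = -6 + 3*51 = -6 + 153 = 147)
K(F) = -1 - F (K(F) = (-6 + 5) - F = -1 - F)
m(n) = n²*(-1 - 2*n/(5 + n)) (m(n) = (-1 - (n + n)/(n + 5))*n² = (-1 - 2*n/(5 + n))*n² = n²*(-1 - 2*n/(5 + n)))
G*(-26 + m(-1)) = 147*(-26 + (-1)²*(-5 - 3*(-1))/(5 - 1)) = 147*(-26 + 1*(-5 + 3)/4) = 147*(-26 + 1*(¼)*(-2)) = 147*(-26 - ½) = 147*(-53/2) = -7791/2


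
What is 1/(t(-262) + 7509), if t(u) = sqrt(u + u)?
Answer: 7509/56385605 - 2*I*sqrt(131)/56385605 ≈ 0.00013317 - 4.0597e-7*I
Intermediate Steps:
t(u) = sqrt(2)*sqrt(u) (t(u) = sqrt(2*u) = sqrt(2)*sqrt(u))
1/(t(-262) + 7509) = 1/(sqrt(2)*sqrt(-262) + 7509) = 1/(sqrt(2)*(I*sqrt(262)) + 7509) = 1/(2*I*sqrt(131) + 7509) = 1/(7509 + 2*I*sqrt(131))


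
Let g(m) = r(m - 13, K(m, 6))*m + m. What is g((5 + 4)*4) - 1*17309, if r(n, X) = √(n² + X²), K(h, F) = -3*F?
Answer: -17273 + 36*√853 ≈ -16222.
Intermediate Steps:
r(n, X) = √(X² + n²)
g(m) = m + m*√(324 + (-13 + m)²) (g(m) = √((-3*6)² + (m - 13)²)*m + m = √((-18)² + (-13 + m)²)*m + m = √(324 + (-13 + m)²)*m + m = m*√(324 + (-13 + m)²) + m = m + m*√(324 + (-13 + m)²))
g((5 + 4)*4) - 1*17309 = ((5 + 4)*4)*(1 + √(324 + (-13 + (5 + 4)*4)²)) - 1*17309 = (9*4)*(1 + √(324 + (-13 + 9*4)²)) - 17309 = 36*(1 + √(324 + (-13 + 36)²)) - 17309 = 36*(1 + √(324 + 23²)) - 17309 = 36*(1 + √(324 + 529)) - 17309 = 36*(1 + √853) - 17309 = (36 + 36*√853) - 17309 = -17273 + 36*√853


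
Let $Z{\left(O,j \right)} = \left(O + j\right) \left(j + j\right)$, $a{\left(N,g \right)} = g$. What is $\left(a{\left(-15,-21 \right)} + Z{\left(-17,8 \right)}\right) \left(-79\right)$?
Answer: $13035$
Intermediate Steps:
$Z{\left(O,j \right)} = 2 j \left(O + j\right)$ ($Z{\left(O,j \right)} = \left(O + j\right) 2 j = 2 j \left(O + j\right)$)
$\left(a{\left(-15,-21 \right)} + Z{\left(-17,8 \right)}\right) \left(-79\right) = \left(-21 + 2 \cdot 8 \left(-17 + 8\right)\right) \left(-79\right) = \left(-21 + 2 \cdot 8 \left(-9\right)\right) \left(-79\right) = \left(-21 - 144\right) \left(-79\right) = \left(-165\right) \left(-79\right) = 13035$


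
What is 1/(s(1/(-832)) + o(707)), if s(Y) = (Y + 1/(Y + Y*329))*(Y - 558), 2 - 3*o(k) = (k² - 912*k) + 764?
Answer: 114216960/5649762112549 ≈ 2.0216e-5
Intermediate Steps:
o(k) = -254 + 304*k - k²/3 (o(k) = ⅔ - ((k² - 912*k) + 764)/3 = ⅔ - (764 + k² - 912*k)/3 = ⅔ + (-764/3 + 304*k - k²/3) = -254 + 304*k - k²/3)
s(Y) = (-558 + Y)*(Y + 1/(330*Y)) (s(Y) = (Y + 1/(Y + 329*Y))*(-558 + Y) = (Y + 1/(330*Y))*(-558 + Y) = (-558 + Y)*(Y + 1/(330*Y)))
1/(s(1/(-832)) + o(707)) = 1/((1/330 + (1/(-832))² - 558/(-832) - 93/(55*(1/(-832)))) + (-254 + 304*707 - ⅓*707²)) = 1/((1/330 + (-1/832)² - 558*(-1/832) - 93/(55*(-1/832))) + (-254 + 214928 - ⅓*499849)) = 1/((1/330 + 1/692224 + 279/416 - 93/55*(-832)) + (-254 + 214928 - 499849/3)) = 1/((1/330 + 1/692224 + 279/416 + 77376/55) + 144173/3) = 1/(160761521189/114216960 + 144173/3) = 1/(5649762112549/114216960) = 114216960/5649762112549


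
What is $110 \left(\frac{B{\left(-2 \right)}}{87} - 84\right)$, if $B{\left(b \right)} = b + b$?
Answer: $- \frac{804320}{87} \approx -9245.1$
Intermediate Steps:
$B{\left(b \right)} = 2 b$
$110 \left(\frac{B{\left(-2 \right)}}{87} - 84\right) = 110 \left(\frac{2 \left(-2\right)}{87} - 84\right) = 110 \left(\left(-4\right) \frac{1}{87} - 84\right) = 110 \left(- \frac{4}{87} - 84\right) = 110 \left(- \frac{7312}{87}\right) = - \frac{804320}{87}$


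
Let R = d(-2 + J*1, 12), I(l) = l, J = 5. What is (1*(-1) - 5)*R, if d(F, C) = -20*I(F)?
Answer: 360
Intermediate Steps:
d(F, C) = -20*F
R = -60 (R = -20*(-2 + 5*1) = -20*(-2 + 5) = -20*3 = -60)
(1*(-1) - 5)*R = (1*(-1) - 5)*(-60) = (-1 - 5)*(-60) = -6*(-60) = 360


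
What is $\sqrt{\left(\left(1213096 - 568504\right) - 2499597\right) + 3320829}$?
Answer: $4 \sqrt{91614} \approx 1210.7$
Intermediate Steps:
$\sqrt{\left(\left(1213096 - 568504\right) - 2499597\right) + 3320829} = \sqrt{\left(644592 - 2499597\right) + 3320829} = \sqrt{-1855005 + 3320829} = \sqrt{1465824} = 4 \sqrt{91614}$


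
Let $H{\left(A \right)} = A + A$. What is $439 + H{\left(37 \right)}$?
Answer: $513$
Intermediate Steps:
$H{\left(A \right)} = 2 A$
$439 + H{\left(37 \right)} = 439 + 2 \cdot 37 = 439 + 74 = 513$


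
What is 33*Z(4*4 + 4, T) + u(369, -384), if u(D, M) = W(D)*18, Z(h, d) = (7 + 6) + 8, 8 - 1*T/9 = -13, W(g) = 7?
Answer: 819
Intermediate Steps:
T = 189 (T = 72 - 9*(-13) = 72 + 117 = 189)
Z(h, d) = 21 (Z(h, d) = 13 + 8 = 21)
u(D, M) = 126 (u(D, M) = 7*18 = 126)
33*Z(4*4 + 4, T) + u(369, -384) = 33*21 + 126 = 693 + 126 = 819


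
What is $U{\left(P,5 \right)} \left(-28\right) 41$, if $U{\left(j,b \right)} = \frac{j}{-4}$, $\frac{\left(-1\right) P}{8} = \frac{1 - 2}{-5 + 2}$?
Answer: $- \frac{2296}{3} \approx -765.33$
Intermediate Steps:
$P = - \frac{8}{3}$ ($P = - 8 \frac{1 - 2}{-5 + 2} = - 8 \left(- \frac{1}{-3}\right) = - 8 \left(\left(-1\right) \left(- \frac{1}{3}\right)\right) = \left(-8\right) \frac{1}{3} = - \frac{8}{3} \approx -2.6667$)
$U{\left(j,b \right)} = - \frac{j}{4}$ ($U{\left(j,b \right)} = j \left(- \frac{1}{4}\right) = - \frac{j}{4}$)
$U{\left(P,5 \right)} \left(-28\right) 41 = \left(- \frac{1}{4}\right) \left(- \frac{8}{3}\right) \left(-28\right) 41 = \frac{2}{3} \left(-28\right) 41 = \left(- \frac{56}{3}\right) 41 = - \frac{2296}{3}$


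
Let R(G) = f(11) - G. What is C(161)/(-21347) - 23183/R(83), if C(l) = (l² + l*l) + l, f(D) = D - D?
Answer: 490571252/1771801 ≈ 276.88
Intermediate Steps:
f(D) = 0
R(G) = -G (R(G) = 0 - G = -G)
C(l) = l + 2*l² (C(l) = (l² + l²) + l = 2*l² + l = l + 2*l²)
C(161)/(-21347) - 23183/R(83) = (161*(1 + 2*161))/(-21347) - 23183/((-1*83)) = (161*(1 + 322))*(-1/21347) - 23183/(-83) = (161*323)*(-1/21347) - 23183*(-1/83) = 52003*(-1/21347) + 23183/83 = -52003/21347 + 23183/83 = 490571252/1771801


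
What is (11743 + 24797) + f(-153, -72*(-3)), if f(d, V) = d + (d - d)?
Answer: 36387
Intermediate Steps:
f(d, V) = d (f(d, V) = d + 0 = d)
(11743 + 24797) + f(-153, -72*(-3)) = (11743 + 24797) - 153 = 36540 - 153 = 36387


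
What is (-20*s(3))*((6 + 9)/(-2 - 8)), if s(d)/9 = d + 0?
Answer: 810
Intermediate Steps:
s(d) = 9*d (s(d) = 9*(d + 0) = 9*d)
(-20*s(3))*((6 + 9)/(-2 - 8)) = (-180*3)*((6 + 9)/(-2 - 8)) = (-20*27)*(15/(-10)) = -8100*(-1)/10 = -540*(-3/2) = 810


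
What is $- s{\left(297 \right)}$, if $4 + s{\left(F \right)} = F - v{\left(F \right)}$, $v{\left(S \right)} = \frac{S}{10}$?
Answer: $- \frac{2633}{10} \approx -263.3$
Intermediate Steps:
$v{\left(S \right)} = \frac{S}{10}$ ($v{\left(S \right)} = S \frac{1}{10} = \frac{S}{10}$)
$s{\left(F \right)} = -4 + \frac{9 F}{10}$ ($s{\left(F \right)} = -4 + \left(F - \frac{F}{10}\right) = -4 + \frac{9 F}{10}$)
$- s{\left(297 \right)} = - (-4 + \frac{9}{10} \cdot 297) = - (-4 + \frac{2673}{10}) = \left(-1\right) \frac{2633}{10} = - \frac{2633}{10}$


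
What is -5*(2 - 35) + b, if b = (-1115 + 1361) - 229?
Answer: 182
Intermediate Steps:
b = 17 (b = 246 - 229 = 17)
-5*(2 - 35) + b = -5*(2 - 35) + 17 = -5*(-33) + 17 = 165 + 17 = 182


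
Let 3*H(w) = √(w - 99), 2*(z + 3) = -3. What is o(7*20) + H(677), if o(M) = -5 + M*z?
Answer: -635 + 17*√2/3 ≈ -626.99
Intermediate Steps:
z = -9/2 (z = -3 + (½)*(-3) = -3 - 3/2 = -9/2 ≈ -4.5000)
H(w) = √(-99 + w)/3 (H(w) = √(w - 99)/3 = √(-99 + w)/3)
o(M) = -5 - 9*M/2 (o(M) = -5 + M*(-9/2) = -5 - 9*M/2)
o(7*20) + H(677) = (-5 - 63*20/2) + √(-99 + 677)/3 = (-5 - 9/2*140) + √578/3 = (-5 - 630) + (17*√2)/3 = -635 + 17*√2/3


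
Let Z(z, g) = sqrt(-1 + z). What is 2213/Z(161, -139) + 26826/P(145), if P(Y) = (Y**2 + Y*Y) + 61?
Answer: 8942/14037 + 2213*sqrt(10)/40 ≈ 175.59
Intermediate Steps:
P(Y) = 61 + 2*Y**2 (P(Y) = (Y**2 + Y**2) + 61 = 2*Y**2 + 61 = 61 + 2*Y**2)
2213/Z(161, -139) + 26826/P(145) = 2213/(sqrt(-1 + 161)) + 26826/(61 + 2*145**2) = 2213/(sqrt(160)) + 26826/(61 + 2*21025) = 2213/((4*sqrt(10))) + 26826/(61 + 42050) = 2213*(sqrt(10)/40) + 26826/42111 = 2213*sqrt(10)/40 + 26826*(1/42111) = 2213*sqrt(10)/40 + 8942/14037 = 8942/14037 + 2213*sqrt(10)/40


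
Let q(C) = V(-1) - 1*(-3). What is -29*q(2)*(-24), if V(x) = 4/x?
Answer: -696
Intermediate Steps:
q(C) = -1 (q(C) = 4/(-1) - 1*(-3) = 4*(-1) + 3 = -4 + 3 = -1)
-29*q(2)*(-24) = -29*(-1)*(-24) = 29*(-24) = -696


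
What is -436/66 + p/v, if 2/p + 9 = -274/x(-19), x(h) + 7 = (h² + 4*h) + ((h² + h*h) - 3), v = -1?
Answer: -1950044/305151 ≈ -6.3904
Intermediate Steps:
x(h) = -10 + 3*h² + 4*h (x(h) = -7 + ((h² + 4*h) + ((h² + h*h) - 3)) = -7 + ((h² + 4*h) + ((h² + h²) - 3)) = -7 + ((h² + 4*h) + (2*h² - 3)) = -7 + ((h² + 4*h) + (-3 + 2*h²)) = -7 + (-3 + 3*h² + 4*h) = -10 + 3*h² + 4*h)
p = -1994/9247 (p = 2/(-9 - 274/(-10 + 3*(-19)² + 4*(-19))) = 2/(-9 - 274/(-10 + 3*361 - 76)) = 2/(-9 - 274/(-10 + 1083 - 76)) = 2/(-9 - 274/997) = 2/(-9247/997) = 2*(-997/9247) = -1994/9247 ≈ -0.21564)
-436/66 + p/v = -436/66 - 1994/9247/(-1) = -436*1/66 - 1994/9247*(-1) = -218/33 + 1994/9247 = -1950044/305151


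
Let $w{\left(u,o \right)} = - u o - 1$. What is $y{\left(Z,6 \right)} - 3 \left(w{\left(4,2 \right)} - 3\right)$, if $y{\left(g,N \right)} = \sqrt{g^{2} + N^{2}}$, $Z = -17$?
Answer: $36 + 5 \sqrt{13} \approx 54.028$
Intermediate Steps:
$w{\left(u,o \right)} = -1 - o u$ ($w{\left(u,o \right)} = - o u - 1 = -1 - o u$)
$y{\left(g,N \right)} = \sqrt{N^{2} + g^{2}}$
$y{\left(Z,6 \right)} - 3 \left(w{\left(4,2 \right)} - 3\right) = \sqrt{6^{2} + \left(-17\right)^{2}} - 3 \left(\left(-1 - 2 \cdot 4\right) - 3\right) = \sqrt{36 + 289} - 3 \left(\left(-1 - 8\right) - 3\right) = \sqrt{325} - 3 \left(-9 - 3\right) = 5 \sqrt{13} - -36 = 5 \sqrt{13} + 36 = 36 + 5 \sqrt{13}$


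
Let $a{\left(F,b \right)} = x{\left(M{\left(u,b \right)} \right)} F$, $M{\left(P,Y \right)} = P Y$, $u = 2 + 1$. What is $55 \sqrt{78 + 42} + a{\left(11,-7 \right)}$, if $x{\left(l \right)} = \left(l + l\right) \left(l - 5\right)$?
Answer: $12012 + 110 \sqrt{30} \approx 12615.0$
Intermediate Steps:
$u = 3$
$x{\left(l \right)} = 2 l \left(-5 + l\right)$
$a{\left(F,b \right)} = 6 F b \left(-5 + 3 b\right)$ ($a{\left(F,b \right)} = 2 \cdot 3 b \left(-5 + 3 b\right) F = 6 b \left(-5 + 3 b\right) F = 6 F b \left(-5 + 3 b\right)$)
$55 \sqrt{78 + 42} + a{\left(11,-7 \right)} = 55 \sqrt{78 + 42} + 6 \cdot 11 \left(-7\right) \left(-5 + 3 \left(-7\right)\right) = 55 \sqrt{120} + 6 \cdot 11 \left(-7\right) \left(-5 - 21\right) = 55 \cdot 2 \sqrt{30} + 6 \cdot 11 \left(-7\right) \left(-26\right) = 110 \sqrt{30} + 12012 = 12012 + 110 \sqrt{30}$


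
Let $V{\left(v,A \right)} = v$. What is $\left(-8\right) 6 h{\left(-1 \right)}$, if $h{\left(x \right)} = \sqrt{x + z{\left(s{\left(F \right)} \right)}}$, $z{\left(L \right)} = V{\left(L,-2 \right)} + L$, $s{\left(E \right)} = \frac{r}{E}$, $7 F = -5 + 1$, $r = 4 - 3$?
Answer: $- 72 i \sqrt{2} \approx - 101.82 i$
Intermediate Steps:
$r = 1$
$F = - \frac{4}{7}$ ($F = \frac{-5 + 1}{7} = \frac{1}{7} \left(-4\right) = - \frac{4}{7} \approx -0.57143$)
$s{\left(E \right)} = \frac{1}{E}$ ($s{\left(E \right)} = 1 \frac{1}{E} = \frac{1}{E}$)
$z{\left(L \right)} = 2 L$ ($z{\left(L \right)} = L + L = 2 L$)
$h{\left(x \right)} = \sqrt{- \frac{7}{2} + x}$ ($h{\left(x \right)} = \sqrt{x + \frac{2}{- \frac{4}{7}}} = \sqrt{x + 2 \left(- \frac{7}{4}\right)} = \sqrt{x - \frac{7}{2}} = \sqrt{- \frac{7}{2} + x}$)
$\left(-8\right) 6 h{\left(-1 \right)} = \left(-8\right) 6 \frac{\sqrt{-14 + 4 \left(-1\right)}}{2} = - 48 \frac{\sqrt{-14 - 4}}{2} = - 48 \frac{\sqrt{-18}}{2} = - 48 \frac{3 i \sqrt{2}}{2} = - 72 i \sqrt{2}$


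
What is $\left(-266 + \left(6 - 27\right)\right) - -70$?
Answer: $-217$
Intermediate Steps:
$\left(-266 + \left(6 - 27\right)\right) - -70 = \left(-266 + \left(6 - 27\right)\right) + 70 = \left(-266 - 21\right) + 70 = -287 + 70 = -217$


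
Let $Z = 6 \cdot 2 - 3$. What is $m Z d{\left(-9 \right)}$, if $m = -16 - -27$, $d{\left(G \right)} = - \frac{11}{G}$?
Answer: $121$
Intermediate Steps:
$m = 11$ ($m = -16 + 27 = 11$)
$Z = 9$ ($Z = 12 - 3 = 9$)
$m Z d{\left(-9 \right)} = 11 \cdot 9 \left(- \frac{11}{-9}\right) = 99 \left(\left(-11\right) \left(- \frac{1}{9}\right)\right) = 99 \cdot \frac{11}{9} = 121$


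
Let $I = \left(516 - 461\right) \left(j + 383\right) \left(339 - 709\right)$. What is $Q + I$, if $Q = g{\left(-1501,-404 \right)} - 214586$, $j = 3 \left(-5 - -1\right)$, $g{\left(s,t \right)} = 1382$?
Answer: $-7763054$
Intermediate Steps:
$j = -12$ ($j = 3 \left(-5 + 1\right) = 3 \left(-4\right) = -12$)
$Q = -213204$ ($Q = 1382 - 214586 = -213204$)
$I = -7549850$ ($I = \left(516 - 461\right) \left(-12 + 383\right) \left(339 - 709\right) = 55 \cdot 371 \left(-370\right) = 20405 \left(-370\right) = -7549850$)
$Q + I = -213204 - 7549850 = -7763054$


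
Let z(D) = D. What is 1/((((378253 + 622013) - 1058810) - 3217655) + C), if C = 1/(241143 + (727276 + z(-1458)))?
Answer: -966961/3167956661238 ≈ -3.0523e-7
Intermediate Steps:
C = 1/966961 (C = 1/(241143 + (727276 - 1458)) = 1/(241143 + 725818) = 1/966961 ≈ 1.0342e-6)
1/((((378253 + 622013) - 1058810) - 3217655) + C) = 1/((((378253 + 622013) - 1058810) - 3217655) + 1/966961) = 1/(((1000266 - 1058810) - 3217655) + 1/966961) = 1/((-58544 - 3217655) + 1/966961) = 1/(-3276199 + 1/966961) = 1/(-3167956661238/966961) = -966961/3167956661238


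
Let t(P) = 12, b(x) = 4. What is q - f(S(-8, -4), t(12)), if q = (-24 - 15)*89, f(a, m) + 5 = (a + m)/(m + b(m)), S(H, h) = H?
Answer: -13865/4 ≈ -3466.3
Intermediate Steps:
f(a, m) = -5 + (a + m)/(4 + m) (f(a, m) = -5 + (a + m)/(m + 4) = -5 + (a + m)/(4 + m))
q = -3471 (q = -39*89 = -3471)
q - f(S(-8, -4), t(12)) = -3471 - (-20 - 8 - 4*12)/(4 + 12) = -3471 - (-20 - 8 - 48)/16 = -3471 - (-76)/16 = -3471 - 1*(-19/4) = -3471 + 19/4 = -13865/4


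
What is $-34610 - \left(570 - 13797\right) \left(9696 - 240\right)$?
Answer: $125039902$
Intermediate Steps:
$-34610 - \left(570 - 13797\right) \left(9696 - 240\right) = -34610 - \left(-13227\right) 9456 = -34610 - -125074512 = -34610 + 125074512 = 125039902$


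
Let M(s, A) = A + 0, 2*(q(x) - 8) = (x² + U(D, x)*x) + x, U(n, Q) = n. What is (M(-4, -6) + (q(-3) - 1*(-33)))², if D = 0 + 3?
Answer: 4489/4 ≈ 1122.3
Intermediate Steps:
D = 3
q(x) = 8 + x²/2 + 2*x (q(x) = 8 + ((x² + 3*x) + x)/2 = 8 + (x² + 4*x)/2 = 8 + (x²/2 + 2*x) = 8 + x²/2 + 2*x)
M(s, A) = A
(M(-4, -6) + (q(-3) - 1*(-33)))² = (-6 + ((8 + (½)*(-3)² + 2*(-3)) - 1*(-33)))² = (-6 + ((8 + (½)*9 - 6) + 33))² = (-6 + ((8 + 9/2 - 6) + 33))² = (-6 + (13/2 + 33))² = (-6 + 79/2)² = (67/2)² = 4489/4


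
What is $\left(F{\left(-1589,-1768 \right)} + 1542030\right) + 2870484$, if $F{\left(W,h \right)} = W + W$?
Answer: $4409336$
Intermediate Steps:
$F{\left(W,h \right)} = 2 W$
$\left(F{\left(-1589,-1768 \right)} + 1542030\right) + 2870484 = \left(2 \left(-1589\right) + 1542030\right) + 2870484 = \left(-3178 + 1542030\right) + 2870484 = 1538852 + 2870484 = 4409336$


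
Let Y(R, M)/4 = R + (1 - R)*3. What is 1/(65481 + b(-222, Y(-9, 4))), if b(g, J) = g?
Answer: 1/65259 ≈ 1.5324e-5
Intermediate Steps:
Y(R, M) = 12 - 8*R (Y(R, M) = 4*(R + (1 - R)*3) = 4*(R + (3 - 3*R)) = 4*(3 - 2*R) = 12 - 8*R)
1/(65481 + b(-222, Y(-9, 4))) = 1/(65481 - 222) = 1/65259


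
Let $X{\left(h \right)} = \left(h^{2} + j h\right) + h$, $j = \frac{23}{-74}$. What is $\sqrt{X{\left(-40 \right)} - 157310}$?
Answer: $\frac{i \sqrt{213204730}}{37} \approx 394.64 i$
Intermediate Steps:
$j = - \frac{23}{74}$ ($j = 23 \left(- \frac{1}{74}\right) = - \frac{23}{74} \approx -0.31081$)
$X{\left(h \right)} = h^{2} + \frac{51 h}{74}$ ($X{\left(h \right)} = \left(h^{2} - \frac{23 h}{74}\right) + h = h^{2} + \frac{51 h}{74}$)
$\sqrt{X{\left(-40 \right)} - 157310} = \sqrt{\frac{1}{74} \left(-40\right) \left(51 + 74 \left(-40\right)\right) - 157310} = \sqrt{\frac{1}{74} \left(-40\right) \left(51 - 2960\right) - 157310} = \sqrt{\frac{1}{74} \left(-40\right) \left(-2909\right) - 157310} = \sqrt{\frac{58180}{37} - 157310} = \sqrt{- \frac{5762290}{37}} = \frac{i \sqrt{213204730}}{37}$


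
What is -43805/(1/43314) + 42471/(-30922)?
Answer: -58670468070411/30922 ≈ -1.8974e+9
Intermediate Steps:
-43805/(1/43314) + 42471/(-30922) = -43805/1/43314 + 42471*(-1/30922) = -43805*43314 - 42471/30922 = -1897369770 - 42471/30922 = -58670468070411/30922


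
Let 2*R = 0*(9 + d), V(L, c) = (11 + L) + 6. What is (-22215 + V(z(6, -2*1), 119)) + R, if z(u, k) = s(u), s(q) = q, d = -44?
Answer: -22192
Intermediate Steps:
z(u, k) = u
V(L, c) = 17 + L
R = 0 (R = (0*(9 - 44))/2 = (0*(-35))/2 = (1/2)*0 = 0)
(-22215 + V(z(6, -2*1), 119)) + R = (-22215 + (17 + 6)) + 0 = (-22215 + 23) + 0 = -22192 + 0 = -22192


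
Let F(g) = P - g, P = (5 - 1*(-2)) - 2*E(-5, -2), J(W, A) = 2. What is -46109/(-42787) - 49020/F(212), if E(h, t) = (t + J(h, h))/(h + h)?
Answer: 421374217/1754267 ≈ 240.20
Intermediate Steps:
E(h, t) = (2 + t)/(2*h) (E(h, t) = (t + 2)/(h + h) = (2 + t)/((2*h)) = (2 + t)*(1/(2*h)) = (2 + t)/(2*h))
P = 7 (P = (5 - 1*(-2)) - (2 - 2)/(-5) = (5 + 2) - (-1)*0/5 = 7 - 2*0 = 7 + 0 = 7)
F(g) = 7 - g
-46109/(-42787) - 49020/F(212) = -46109/(-42787) - 49020/(7 - 1*212) = -46109*(-1/42787) - 49020/(7 - 212) = 46109/42787 - 49020/(-205) = 46109/42787 - 49020*(-1/205) = 46109/42787 + 9804/41 = 421374217/1754267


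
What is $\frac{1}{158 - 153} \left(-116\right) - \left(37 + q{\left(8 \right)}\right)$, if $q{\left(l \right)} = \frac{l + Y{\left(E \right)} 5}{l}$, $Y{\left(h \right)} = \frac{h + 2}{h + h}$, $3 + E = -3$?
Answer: $- \frac{7369}{120} \approx -61.408$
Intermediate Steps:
$E = -6$ ($E = -3 - 3 = -6$)
$Y{\left(h \right)} = \frac{2 + h}{2 h}$
$q{\left(l \right)} = \frac{\frac{5}{3} + l}{l}$ ($q{\left(l \right)} = \frac{l + \frac{2 - 6}{2 \left(-6\right)} 5}{l} = \frac{l + \frac{1}{2} \left(- \frac{1}{6}\right) \left(-4\right) 5}{l} = \frac{l + \frac{1}{3} \cdot 5}{l} = \frac{l + \frac{5}{3}}{l} = \frac{\frac{5}{3} + l}{l}$)
$\frac{1}{158 - 153} \left(-116\right) - \left(37 + q{\left(8 \right)}\right) = \frac{1}{158 - 153} \left(-116\right) - \left(37 + \frac{\frac{5}{3} + 8}{8}\right) = \frac{1}{5} \left(-116\right) - \left(37 + \frac{1}{8} \cdot \frac{29}{3}\right) = \frac{1}{5} \left(-116\right) - \frac{917}{24} = - \frac{116}{5} - \frac{917}{24} = - \frac{7369}{120}$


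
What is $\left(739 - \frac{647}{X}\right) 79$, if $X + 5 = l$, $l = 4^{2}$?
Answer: $\frac{591078}{11} \approx 53734.0$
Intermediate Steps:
$l = 16$
$X = 11$ ($X = -5 + 16 = 11$)
$\left(739 - \frac{647}{X}\right) 79 = \left(739 - \frac{647}{11}\right) 79 = \frac{7482}{11} \cdot 79 = \frac{591078}{11}$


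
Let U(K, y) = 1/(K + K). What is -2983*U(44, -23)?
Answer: -2983/88 ≈ -33.898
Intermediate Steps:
U(K, y) = 1/(2*K)
-2983*U(44, -23) = -2983/(2*44) = -2983*1/88 = -2983/88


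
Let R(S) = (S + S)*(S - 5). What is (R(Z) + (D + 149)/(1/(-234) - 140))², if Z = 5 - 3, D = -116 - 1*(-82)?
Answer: 176435281764/1073283121 ≈ 164.39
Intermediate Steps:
D = -34 (D = -116 + 82 = -34)
Z = 2
R(S) = 2*S*(-5 + S) (R(S) = (2*S)*(-5 + S) = 2*S*(-5 + S))
(R(Z) + (D + 149)/(1/(-234) - 140))² = (2*2*(-5 + 2) + (-34 + 149)/(1/(-234) - 140))² = (2*2*(-3) + 115/(-1/234 - 140))² = (-12 + 115/(-32761/234))² = (-12 + 115*(-234/32761))² = (-12 - 26910/32761)² = (-420042/32761)² = 176435281764/1073283121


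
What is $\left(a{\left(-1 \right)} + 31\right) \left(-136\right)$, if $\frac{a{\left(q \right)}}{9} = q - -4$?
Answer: $-7888$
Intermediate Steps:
$a{\left(q \right)} = 36 + 9 q$ ($a{\left(q \right)} = 9 \left(q - -4\right) = 9 \left(q + 4\right) = 9 \left(4 + q\right) = 36 + 9 q$)
$\left(a{\left(-1 \right)} + 31\right) \left(-136\right) = \left(\left(36 + 9 \left(-1\right)\right) + 31\right) \left(-136\right) = \left(\left(36 - 9\right) + 31\right) \left(-136\right) = \left(27 + 31\right) \left(-136\right) = 58 \left(-136\right) = -7888$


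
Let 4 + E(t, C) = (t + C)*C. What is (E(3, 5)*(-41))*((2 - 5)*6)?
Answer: 26568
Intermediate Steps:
E(t, C) = -4 + C*(C + t) (E(t, C) = -4 + (t + C)*C = -4 + (C + t)*C = -4 + C*(C + t))
(E(3, 5)*(-41))*((2 - 5)*6) = ((-4 + 5² + 5*3)*(-41))*((2 - 5)*6) = ((-4 + 25 + 15)*(-41))*(-3*6) = (36*(-41))*(-18) = -1476*(-18) = 26568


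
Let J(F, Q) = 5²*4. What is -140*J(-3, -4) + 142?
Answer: -13858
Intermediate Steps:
J(F, Q) = 100 (J(F, Q) = 25*4 = 100)
-140*J(-3, -4) + 142 = -140*100 + 142 = -14000 + 142 = -13858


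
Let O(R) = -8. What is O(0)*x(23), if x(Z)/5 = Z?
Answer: -920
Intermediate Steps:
x(Z) = 5*Z
O(0)*x(23) = -40*23 = -8*115 = -920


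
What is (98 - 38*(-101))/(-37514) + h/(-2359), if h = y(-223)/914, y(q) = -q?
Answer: -4247438779/40442455382 ≈ -0.10502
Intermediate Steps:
h = 223/914 (h = -1*(-223)/914 = 223*(1/914) = 223/914 ≈ 0.24398)
(98 - 38*(-101))/(-37514) + h/(-2359) = (98 - 38*(-101))/(-37514) + (223/914)/(-2359) = (98 + 3838)*(-1/37514) + (223/914)*(-1/2359) = 3936*(-1/37514) - 223/2156126 = -1968/18757 - 223/2156126 = -4247438779/40442455382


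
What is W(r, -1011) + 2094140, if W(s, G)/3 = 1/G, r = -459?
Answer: 705725179/337 ≈ 2.0941e+6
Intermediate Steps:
W(s, G) = 3/G
W(r, -1011) + 2094140 = 3/(-1011) + 2094140 = 3*(-1/1011) + 2094140 = -1/337 + 2094140 = 705725179/337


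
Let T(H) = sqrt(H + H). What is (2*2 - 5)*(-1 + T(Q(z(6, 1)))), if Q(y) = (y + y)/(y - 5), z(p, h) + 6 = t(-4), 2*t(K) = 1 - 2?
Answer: 1 - 2*sqrt(299)/23 ≈ -0.50362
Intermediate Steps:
t(K) = -1/2 (t(K) = (1 - 2)/2 = (1/2)*(-1) = -1/2)
z(p, h) = -13/2 (z(p, h) = -6 - 1/2 = -13/2)
Q(y) = 2*y/(-5 + y) (Q(y) = (2*y)/(-5 + y) = 2*y/(-5 + y))
T(H) = sqrt(2)*sqrt(H) (T(H) = sqrt(2*H) = sqrt(2)*sqrt(H))
(2*2 - 5)*(-1 + T(Q(z(6, 1)))) = (2*2 - 5)*(-1 + sqrt(2)*sqrt(2*(-13/2)/(-5 - 13/2))) = (4 - 5)*(-1 + sqrt(2)*sqrt(2*(-13/2)/(-23/2))) = -(-1 + sqrt(2)*sqrt(2*(-13/2)*(-2/23))) = -(-1 + sqrt(2)*sqrt(26/23)) = -(-1 + sqrt(2)*(sqrt(598)/23)) = -(-1 + 2*sqrt(299)/23) = 1 - 2*sqrt(299)/23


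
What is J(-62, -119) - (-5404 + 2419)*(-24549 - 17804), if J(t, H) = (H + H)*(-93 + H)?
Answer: -126373249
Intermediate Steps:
J(t, H) = 2*H*(-93 + H) (J(t, H) = (2*H)*(-93 + H) = 2*H*(-93 + H))
J(-62, -119) - (-5404 + 2419)*(-24549 - 17804) = 2*(-119)*(-93 - 119) - (-5404 + 2419)*(-24549 - 17804) = 2*(-119)*(-212) - (-2985)*(-42353) = 50456 - 1*126423705 = 50456 - 126423705 = -126373249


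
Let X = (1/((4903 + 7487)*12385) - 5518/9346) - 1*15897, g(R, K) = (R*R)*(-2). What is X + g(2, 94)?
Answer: -11405462291818927/717072550950 ≈ -15906.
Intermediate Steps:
g(R, K) = -2*R**2 (g(R, K) = R**2*(-2) = -2*R**2)
X = -11399725711411327/717072550950 (X = ((1/12385)/12390 - 5518*1/9346) - 15897 = ((1/12390)*(1/12385) - 2759/4673) - 15897 = (1/153450150 - 2759/4673) - 15897 = -423368959177/717072550950 - 15897 = -11399725711411327/717072550950 ≈ -15898.)
X + g(2, 94) = -11399725711411327/717072550950 - 2*2**2 = -11399725711411327/717072550950 - 2*4 = -11399725711411327/717072550950 - 8 = -11405462291818927/717072550950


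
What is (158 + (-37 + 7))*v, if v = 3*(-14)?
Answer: -5376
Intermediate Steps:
v = -42
(158 + (-37 + 7))*v = (158 + (-37 + 7))*(-42) = (158 - 30)*(-42) = 128*(-42) = -5376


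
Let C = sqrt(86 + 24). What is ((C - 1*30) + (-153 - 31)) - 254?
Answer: -468 + sqrt(110) ≈ -457.51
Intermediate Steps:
C = sqrt(110) ≈ 10.488
((C - 1*30) + (-153 - 31)) - 254 = ((sqrt(110) - 1*30) + (-153 - 31)) - 254 = ((sqrt(110) - 30) - 184) - 254 = ((-30 + sqrt(110)) - 184) - 254 = (-214 + sqrt(110)) - 254 = -468 + sqrt(110)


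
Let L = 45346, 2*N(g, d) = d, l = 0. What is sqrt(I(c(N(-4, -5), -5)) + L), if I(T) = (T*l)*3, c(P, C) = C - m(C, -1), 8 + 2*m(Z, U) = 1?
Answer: sqrt(45346) ≈ 212.95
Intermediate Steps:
m(Z, U) = -7/2 (m(Z, U) = -4 + (1/2)*1 = -4 + 1/2 = -7/2)
N(g, d) = d/2
c(P, C) = 7/2 + C (c(P, C) = C - 1*(-7/2) = C + 7/2 = 7/2 + C)
I(T) = 0 (I(T) = (T*0)*3 = 0*3 = 0)
sqrt(I(c(N(-4, -5), -5)) + L) = sqrt(0 + 45346) = sqrt(45346)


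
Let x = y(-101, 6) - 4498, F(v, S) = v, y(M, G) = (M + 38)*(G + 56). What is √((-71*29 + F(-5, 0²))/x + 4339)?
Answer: √19154302255/2101 ≈ 65.873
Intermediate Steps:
y(M, G) = (38 + M)*(56 + G)
x = -8404 (x = (2128 + 38*6 + 56*(-101) + 6*(-101)) - 4498 = (2128 + 228 - 5656 - 606) - 4498 = -3906 - 4498 = -8404)
√((-71*29 + F(-5, 0²))/x + 4339) = √((-71*29 - 5)/(-8404) + 4339) = √((-2059 - 5)*(-1/8404) + 4339) = √(-2064*(-1/8404) + 4339) = √(516/2101 + 4339) = √(9116755/2101) = √19154302255/2101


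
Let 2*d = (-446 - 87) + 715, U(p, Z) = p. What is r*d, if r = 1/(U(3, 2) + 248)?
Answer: 91/251 ≈ 0.36255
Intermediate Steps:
d = 91 (d = ((-446 - 87) + 715)/2 = (-533 + 715)/2 = (½)*182 = 91)
r = 1/251 (r = 1/(3 + 248) = 1/251 ≈ 0.0039841)
r*d = (1/251)*91 = 91/251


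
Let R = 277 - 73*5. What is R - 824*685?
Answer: -564528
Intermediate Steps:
R = -88 (R = 277 - 365 = -88)
R - 824*685 = -88 - 824*685 = -88 - 564440 = -564528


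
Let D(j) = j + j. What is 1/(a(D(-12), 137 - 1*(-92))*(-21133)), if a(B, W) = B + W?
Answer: -1/4332265 ≈ -2.3083e-7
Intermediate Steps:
D(j) = 2*j
1/(a(D(-12), 137 - 1*(-92))*(-21133)) = 1/((2*(-12) + (137 - 1*(-92)))*(-21133)) = -1/21133/(-24 + (137 + 92)) = -1/21133/(-24 + 229) = -1/21133/205 = (1/205)*(-1/21133) = -1/4332265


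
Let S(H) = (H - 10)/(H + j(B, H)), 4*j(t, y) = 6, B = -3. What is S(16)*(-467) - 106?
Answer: -9314/35 ≈ -266.11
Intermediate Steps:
j(t, y) = 3/2 (j(t, y) = (¼)*6 = 3/2)
S(H) = (-10 + H)/(3/2 + H) (S(H) = (H - 10)/(H + 3/2) = (-10 + H)/(3/2 + H))
S(16)*(-467) - 106 = (2*(-10 + 16)/(3 + 2*16))*(-467) - 106 = (2*6/(3 + 32))*(-467) - 106 = (2*6/35)*(-467) - 106 = (2*(1/35)*6)*(-467) - 106 = (12/35)*(-467) - 106 = -5604/35 - 106 = -9314/35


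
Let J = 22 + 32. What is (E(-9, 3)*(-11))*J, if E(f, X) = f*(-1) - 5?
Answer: -2376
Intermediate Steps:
J = 54
E(f, X) = -5 - f (E(f, X) = -f - 5 = -5 - f)
(E(-9, 3)*(-11))*J = ((-5 - 1*(-9))*(-11))*54 = ((-5 + 9)*(-11))*54 = (4*(-11))*54 = -44*54 = -2376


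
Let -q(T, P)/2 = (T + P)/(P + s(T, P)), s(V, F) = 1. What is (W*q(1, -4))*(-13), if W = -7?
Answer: -182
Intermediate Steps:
q(T, P) = -2*(P + T)/(1 + P) (q(T, P) = -2*(T + P)/(P + 1) = -2*(P + T)/(1 + P))
(W*q(1, -4))*(-13) = -14*(-1*(-4) - 1*1)/(1 - 4)*(-13) = -14*(4 - 1)/(-3)*(-13) = -14*(-1)*3/3*(-13) = -7*(-2)*(-13) = 14*(-13) = -182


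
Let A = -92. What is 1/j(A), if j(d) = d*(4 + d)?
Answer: 1/8096 ≈ 0.00012352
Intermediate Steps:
1/j(A) = 1/(-92*(4 - 92)) = 1/(-92*(-88)) = 1/8096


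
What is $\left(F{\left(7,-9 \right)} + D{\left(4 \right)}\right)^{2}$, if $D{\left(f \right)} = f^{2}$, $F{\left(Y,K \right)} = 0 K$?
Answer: $256$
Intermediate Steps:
$F{\left(Y,K \right)} = 0$
$\left(F{\left(7,-9 \right)} + D{\left(4 \right)}\right)^{2} = \left(0 + 4^{2}\right)^{2} = \left(0 + 16\right)^{2} = 16^{2} = 256$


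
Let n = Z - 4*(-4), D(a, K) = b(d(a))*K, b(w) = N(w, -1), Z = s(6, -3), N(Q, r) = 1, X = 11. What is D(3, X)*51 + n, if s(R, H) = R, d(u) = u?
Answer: 583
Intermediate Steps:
Z = 6
b(w) = 1
D(a, K) = K (D(a, K) = 1*K = K)
n = 22 (n = 6 - 4*(-4) = 6 + 16 = 22)
D(3, X)*51 + n = 11*51 + 22 = 561 + 22 = 583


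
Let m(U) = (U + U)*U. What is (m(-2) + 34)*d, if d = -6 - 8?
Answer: -588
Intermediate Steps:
m(U) = 2*U**2 (m(U) = (2*U)*U = 2*U**2)
d = -14
(m(-2) + 34)*d = (2*(-2)**2 + 34)*(-14) = (2*4 + 34)*(-14) = (8 + 34)*(-14) = 42*(-14) = -588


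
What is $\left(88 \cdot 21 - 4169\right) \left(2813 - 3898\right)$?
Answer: $2518285$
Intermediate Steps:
$\left(88 \cdot 21 - 4169\right) \left(2813 - 3898\right) = \left(1848 - 4169\right) \left(-1085\right) = \left(-2321\right) \left(-1085\right) = 2518285$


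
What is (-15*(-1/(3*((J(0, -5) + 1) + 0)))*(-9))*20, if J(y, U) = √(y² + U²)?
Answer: -150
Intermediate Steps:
J(y, U) = √(U² + y²)
(-15*(-1/(3*((J(0, -5) + 1) + 0)))*(-9))*20 = (-15*(-1/(3*((√((-5)² + 0²) + 1) + 0)))*(-9))*20 = (-15*(-1/(3*((√(25 + 0) + 1) + 0)))*(-9))*20 = (-15*(-1/(3*((√25 + 1) + 0)))*(-9))*20 = (-15*(-1/(3*((5 + 1) + 0)))*(-9))*20 = (-15*(-1/(3*(6 + 0)))*(-9))*20 = (-15/(6*(-3))*(-9))*20 = (-15/(-18)*(-9))*20 = (-15*(-1/18)*(-9))*20 = ((⅚)*(-9))*20 = -15/2*20 = -150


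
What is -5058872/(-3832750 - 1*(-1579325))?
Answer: 5058872/2253425 ≈ 2.2450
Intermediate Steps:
-5058872/(-3832750 - 1*(-1579325)) = -5058872/(-3832750 + 1579325) = -5058872/(-2253425) = -5058872*(-1/2253425) = 5058872/2253425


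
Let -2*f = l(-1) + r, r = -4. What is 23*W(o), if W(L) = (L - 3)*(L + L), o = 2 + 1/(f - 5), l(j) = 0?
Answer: -920/9 ≈ -102.22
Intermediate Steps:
f = 2 (f = -(0 - 4)/2 = -½*(-4) = 2)
o = 5/3 (o = 2 + 1/(2 - 5) = 2 + 1/(-3) = 2 - ⅓ = 5/3 ≈ 1.6667)
W(L) = 2*L*(-3 + L) (W(L) = (-3 + L)*(2*L) = 2*L*(-3 + L))
23*W(o) = 23*(2*(5/3)*(-3 + 5/3)) = 23*(2*(5/3)*(-4/3)) = 23*(-40/9) = -920/9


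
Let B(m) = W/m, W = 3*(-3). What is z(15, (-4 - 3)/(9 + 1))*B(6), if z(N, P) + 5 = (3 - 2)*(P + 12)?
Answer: -189/20 ≈ -9.4500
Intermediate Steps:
W = -9
B(m) = -9/m
z(N, P) = 7 + P (z(N, P) = -5 + (3 - 2)*(P + 12) = -5 + 1*(12 + P) = -5 + (12 + P) = 7 + P)
z(15, (-4 - 3)/(9 + 1))*B(6) = (7 + (-4 - 3)/(9 + 1))*(-9/6) = (7 - 7/10)*(-9*⅙) = (7 - 7*⅒)*(-3/2) = (7 - 7/10)*(-3/2) = (63/10)*(-3/2) = -189/20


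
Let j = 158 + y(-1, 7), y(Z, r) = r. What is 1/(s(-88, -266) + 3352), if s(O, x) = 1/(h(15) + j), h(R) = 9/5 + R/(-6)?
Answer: 1643/5507346 ≈ 0.00029833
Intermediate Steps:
h(R) = 9/5 - R/6 (h(R) = 9*(1/5) + R*(-1/6) = 9/5 - R/6)
j = 165 (j = 158 + 7 = 165)
s(O, x) = 10/1643 (s(O, x) = 1/((9/5 - 1/6*15) + 165) = 1/((9/5 - 5/2) + 165) = 1/(-7/10 + 165) = 1/(1643/10) = 10/1643)
1/(s(-88, -266) + 3352) = 1/(10/1643 + 3352) = 1/(5507346/1643) = 1643/5507346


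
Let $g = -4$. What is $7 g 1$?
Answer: $-28$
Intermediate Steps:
$7 g 1 = 7 \left(-4\right) 1 = \left(-28\right) 1 = -28$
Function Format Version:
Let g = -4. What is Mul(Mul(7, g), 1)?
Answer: -28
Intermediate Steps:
Mul(Mul(7, g), 1) = Mul(Mul(7, -4), 1) = Mul(-28, 1) = -28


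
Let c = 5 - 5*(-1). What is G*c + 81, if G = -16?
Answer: -79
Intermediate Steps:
c = 10 (c = 5 + 5 = 10)
G*c + 81 = -16*10 + 81 = -160 + 81 = -79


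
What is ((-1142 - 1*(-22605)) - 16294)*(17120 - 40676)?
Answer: -121760964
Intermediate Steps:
((-1142 - 1*(-22605)) - 16294)*(17120 - 40676) = ((-1142 + 22605) - 16294)*(-23556) = (21463 - 16294)*(-23556) = 5169*(-23556) = -121760964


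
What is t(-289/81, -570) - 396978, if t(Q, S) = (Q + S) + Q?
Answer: -32201966/81 ≈ -3.9756e+5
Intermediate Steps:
t(Q, S) = S + 2*Q
t(-289/81, -570) - 396978 = (-570 + 2*(-289/81)) - 396978 = (-570 - 578/81) - 396978 = -46748/81 - 396978 = -32201966/81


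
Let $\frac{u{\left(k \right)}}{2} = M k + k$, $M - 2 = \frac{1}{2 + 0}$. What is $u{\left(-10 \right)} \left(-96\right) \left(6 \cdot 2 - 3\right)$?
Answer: $60480$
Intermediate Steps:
$M = \frac{5}{2}$ ($M = 2 + \frac{1}{2 + 0} = 2 + \frac{1}{2} = \frac{5}{2} \approx 2.5$)
$u{\left(k \right)} = 7 k$ ($u{\left(k \right)} = 2 \left(\frac{5 k}{2} + k\right) = 2 \frac{7 k}{2} = 7 k$)
$u{\left(-10 \right)} \left(-96\right) \left(6 \cdot 2 - 3\right) = 7 \left(-10\right) \left(-96\right) \left(6 \cdot 2 - 3\right) = \left(-70\right) \left(-96\right) \left(12 - 3\right) = 6720 \cdot 9 = 60480$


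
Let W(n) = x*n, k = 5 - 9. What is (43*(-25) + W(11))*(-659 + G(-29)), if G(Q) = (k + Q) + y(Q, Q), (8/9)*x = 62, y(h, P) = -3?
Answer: 855545/4 ≈ 2.1389e+5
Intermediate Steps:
k = -4
x = 279/4 (x = (9/8)*62 = 279/4 ≈ 69.750)
W(n) = 279*n/4
G(Q) = -7 + Q (G(Q) = (-4 + Q) - 3 = -7 + Q)
(43*(-25) + W(11))*(-659 + G(-29)) = (43*(-25) + (279/4)*11)*(-659 + (-7 - 29)) = (-1075 + 3069/4)*(-659 - 36) = -1231/4*(-695) = 855545/4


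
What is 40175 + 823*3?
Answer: 42644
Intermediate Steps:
40175 + 823*3 = 40175 + 2469 = 42644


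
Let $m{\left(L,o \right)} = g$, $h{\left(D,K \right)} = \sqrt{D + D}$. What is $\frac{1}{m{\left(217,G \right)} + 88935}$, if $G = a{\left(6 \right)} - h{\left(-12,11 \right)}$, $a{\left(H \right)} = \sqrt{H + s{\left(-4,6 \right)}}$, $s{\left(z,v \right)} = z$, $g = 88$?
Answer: $\frac{1}{89023} \approx 1.1233 \cdot 10^{-5}$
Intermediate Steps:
$h{\left(D,K \right)} = \sqrt{2} \sqrt{D}$ ($h{\left(D,K \right)} = \sqrt{2 D} = \sqrt{2} \sqrt{D}$)
$a{\left(H \right)} = \sqrt{-4 + H}$ ($a{\left(H \right)} = \sqrt{H - 4} = \sqrt{-4 + H}$)
$G = \sqrt{2} - 2 i \sqrt{6}$ ($G = \sqrt{-4 + 6} - \sqrt{2} \sqrt{-12} = \sqrt{2} - \sqrt{2} \cdot 2 i \sqrt{3} = \sqrt{2} - 2 i \sqrt{6} \approx 1.4142 - 4.899 i$)
$m{\left(L,o \right)} = 88$
$\frac{1}{m{\left(217,G \right)} + 88935} = \frac{1}{88 + 88935} = \frac{1}{89023}$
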